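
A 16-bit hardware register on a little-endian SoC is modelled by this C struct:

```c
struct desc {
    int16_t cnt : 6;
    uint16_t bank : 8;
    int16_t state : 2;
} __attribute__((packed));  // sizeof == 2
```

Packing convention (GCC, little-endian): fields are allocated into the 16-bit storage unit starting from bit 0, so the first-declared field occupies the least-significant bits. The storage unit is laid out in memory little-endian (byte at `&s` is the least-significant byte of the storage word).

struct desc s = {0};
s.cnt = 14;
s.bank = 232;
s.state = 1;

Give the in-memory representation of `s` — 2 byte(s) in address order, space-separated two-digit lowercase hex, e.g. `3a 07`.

0e 7a

[0+:6] cnt=14 & 0x3f = 0xe; word=0x000e
[6+:8] bank=232 & 0xff = 0xe8; word=0x3a0e
[14+:2] state=1 & 0x3 = 0x1; word=0x7a0e
word = 0x7a0e → little-endian bytes:
  [0]=0x0e  [1]=0x7a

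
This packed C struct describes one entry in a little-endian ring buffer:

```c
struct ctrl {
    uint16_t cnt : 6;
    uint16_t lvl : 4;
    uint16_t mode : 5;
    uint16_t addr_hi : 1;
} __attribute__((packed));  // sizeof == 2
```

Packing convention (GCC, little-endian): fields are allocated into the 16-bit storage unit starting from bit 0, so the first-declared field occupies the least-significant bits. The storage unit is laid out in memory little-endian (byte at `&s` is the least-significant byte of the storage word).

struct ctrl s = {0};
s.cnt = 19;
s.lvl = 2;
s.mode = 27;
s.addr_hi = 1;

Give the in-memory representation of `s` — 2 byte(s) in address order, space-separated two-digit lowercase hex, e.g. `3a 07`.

93 ec

cnt:6 = 19 → 0x13 << 0 → word 0x0013
lvl:4 = 2 → 0x2 << 6 → word 0x0093
mode:5 = 27 → 0x1b << 10 → word 0x6c93
addr_hi:1 = 1 → 0x1 << 15 → word 0xec93
word = 0xec93 → little-endian bytes:
  [0]=0x93  [1]=0xec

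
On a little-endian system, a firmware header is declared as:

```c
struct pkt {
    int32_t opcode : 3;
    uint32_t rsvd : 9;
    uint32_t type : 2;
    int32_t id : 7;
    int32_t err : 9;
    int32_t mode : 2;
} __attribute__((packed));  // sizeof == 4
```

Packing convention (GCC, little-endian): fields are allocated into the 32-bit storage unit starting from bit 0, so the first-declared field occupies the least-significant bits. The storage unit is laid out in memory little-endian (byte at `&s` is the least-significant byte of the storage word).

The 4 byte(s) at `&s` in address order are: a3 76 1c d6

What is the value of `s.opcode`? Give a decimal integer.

[0]=0xa3 [1]=0x76 [2]=0x1c [3]=0xd6 (little-endian) → word 0xd61c76a3
opcode:3 @ bit 0 → (0xd61c76a3>>0)&0x7 = 0x3  ←
rsvd:9 @ bit 3 → (0xd61c76a3>>3)&0x1ff = 0xd4
type:2 @ bit 12 → (0xd61c76a3>>12)&0x3 = 0x3
id:7 @ bit 14 → (0xd61c76a3>>14)&0x7f = 0x71
err:9 @ bit 21 → (0xd61c76a3>>21)&0x1ff = 0xb0
mode:2 @ bit 30 → (0xd61c76a3>>30)&0x3 = 0x3
opcode signed 3b, MSB=0: value = 3

3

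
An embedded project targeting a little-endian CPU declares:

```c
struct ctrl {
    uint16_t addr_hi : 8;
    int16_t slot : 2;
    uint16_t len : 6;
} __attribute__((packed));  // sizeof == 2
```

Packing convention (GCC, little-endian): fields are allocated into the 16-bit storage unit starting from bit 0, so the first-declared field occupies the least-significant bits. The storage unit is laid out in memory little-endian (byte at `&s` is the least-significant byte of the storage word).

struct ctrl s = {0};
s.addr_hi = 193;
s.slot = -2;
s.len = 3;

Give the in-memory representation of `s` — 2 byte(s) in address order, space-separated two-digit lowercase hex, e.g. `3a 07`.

c1 0e

[0+:8] addr_hi=193 & 0xff = 0xc1; word=0x00c1
[8+:2] slot=-2 & 0x3 = 0x2; word=0x02c1
[10+:6] len=3 & 0x3f = 0x3; word=0x0ec1
word = 0x0ec1 → little-endian bytes:
  [0]=0xc1  [1]=0x0e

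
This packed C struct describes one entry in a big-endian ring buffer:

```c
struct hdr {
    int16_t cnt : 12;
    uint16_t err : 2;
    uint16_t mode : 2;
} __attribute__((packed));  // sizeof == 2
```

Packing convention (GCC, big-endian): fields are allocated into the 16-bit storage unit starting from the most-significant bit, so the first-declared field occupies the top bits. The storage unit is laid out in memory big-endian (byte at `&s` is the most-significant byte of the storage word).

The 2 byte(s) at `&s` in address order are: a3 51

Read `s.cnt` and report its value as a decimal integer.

-1483

[0]=0xa3 [1]=0x51 (big-endian) → word 0xa351
cnt [4+:12] = (word>>4) & 0xfff = 2613  ←
err [2+:2] = (word>>2) & 0x3 = 0
mode [0+:2] = (word>>0) & 0x3 = 1
cnt signed 12b, MSB=1: 2613 - 4096 = -1483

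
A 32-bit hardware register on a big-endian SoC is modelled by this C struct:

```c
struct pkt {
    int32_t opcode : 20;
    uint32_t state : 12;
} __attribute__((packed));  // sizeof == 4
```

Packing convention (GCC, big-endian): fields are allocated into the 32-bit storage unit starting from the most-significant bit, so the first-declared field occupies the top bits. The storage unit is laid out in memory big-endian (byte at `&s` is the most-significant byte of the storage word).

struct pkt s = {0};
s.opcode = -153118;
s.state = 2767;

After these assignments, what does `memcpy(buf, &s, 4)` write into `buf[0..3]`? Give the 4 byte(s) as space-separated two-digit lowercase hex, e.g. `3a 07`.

da 9e 2a cf

[12+:20] opcode=-153118 & 0xfffff = 0xda9e2; word=0xda9e2000
[0+:12] state=2767 & 0xfff = 0xacf; word=0xda9e2acf
word = 0xda9e2acf → big-endian bytes:
  [0]=0xda  [1]=0x9e  [2]=0x2a  [3]=0xcf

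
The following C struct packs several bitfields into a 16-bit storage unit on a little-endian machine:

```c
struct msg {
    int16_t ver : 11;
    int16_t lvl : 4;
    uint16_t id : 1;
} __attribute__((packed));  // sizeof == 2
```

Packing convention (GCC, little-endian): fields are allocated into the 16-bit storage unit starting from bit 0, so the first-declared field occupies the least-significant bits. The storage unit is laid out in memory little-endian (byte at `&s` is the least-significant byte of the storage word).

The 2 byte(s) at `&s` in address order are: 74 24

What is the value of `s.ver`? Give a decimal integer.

-908

[0]=0x74 [1]=0x24 (little-endian) → word 0x2474
ver:11 @ bit 0 → (0x2474>>0)&0x7ff = 0x474  ←
lvl:4 @ bit 11 → (0x2474>>11)&0xf = 0x4
id:1 @ bit 15 → (0x2474>>15)&0x1 = 0x0
ver signed 11b, MSB=1: 1140 - 2048 = -908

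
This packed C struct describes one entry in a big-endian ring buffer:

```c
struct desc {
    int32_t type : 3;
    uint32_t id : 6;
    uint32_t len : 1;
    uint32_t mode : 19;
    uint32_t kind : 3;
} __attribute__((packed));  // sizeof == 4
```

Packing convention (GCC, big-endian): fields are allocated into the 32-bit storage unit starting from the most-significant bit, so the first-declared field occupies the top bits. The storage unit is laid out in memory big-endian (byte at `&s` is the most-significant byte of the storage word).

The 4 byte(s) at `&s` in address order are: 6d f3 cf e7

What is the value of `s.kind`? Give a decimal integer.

[0]=0x6d [1]=0xf3 [2]=0xcf [3]=0xe7 (big-endian) → word 0x6df3cfe7
type [29+:3] = (word>>29) & 0x7 = 3
id [23+:6] = (word>>23) & 0x3f = 27
len [22+:1] = (word>>22) & 0x1 = 1
mode [3+:19] = (word>>3) & 0x7ffff = 424444
kind [0+:3] = (word>>0) & 0x7 = 7  ←

7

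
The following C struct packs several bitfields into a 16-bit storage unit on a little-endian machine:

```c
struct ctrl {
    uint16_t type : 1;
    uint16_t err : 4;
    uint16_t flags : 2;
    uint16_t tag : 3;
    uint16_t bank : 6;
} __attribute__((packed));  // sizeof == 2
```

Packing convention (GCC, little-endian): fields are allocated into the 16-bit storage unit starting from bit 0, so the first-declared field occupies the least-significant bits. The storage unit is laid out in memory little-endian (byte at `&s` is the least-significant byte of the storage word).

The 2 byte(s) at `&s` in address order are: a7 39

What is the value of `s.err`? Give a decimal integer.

[0]=0xa7 [1]=0x39 (little-endian) → word 0x39a7
type [0+:1] = (word>>0) & 0x1 = 1
err [1+:4] = (word>>1) & 0xf = 3  ←
flags [5+:2] = (word>>5) & 0x3 = 1
tag [7+:3] = (word>>7) & 0x7 = 3
bank [10+:6] = (word>>10) & 0x3f = 14

3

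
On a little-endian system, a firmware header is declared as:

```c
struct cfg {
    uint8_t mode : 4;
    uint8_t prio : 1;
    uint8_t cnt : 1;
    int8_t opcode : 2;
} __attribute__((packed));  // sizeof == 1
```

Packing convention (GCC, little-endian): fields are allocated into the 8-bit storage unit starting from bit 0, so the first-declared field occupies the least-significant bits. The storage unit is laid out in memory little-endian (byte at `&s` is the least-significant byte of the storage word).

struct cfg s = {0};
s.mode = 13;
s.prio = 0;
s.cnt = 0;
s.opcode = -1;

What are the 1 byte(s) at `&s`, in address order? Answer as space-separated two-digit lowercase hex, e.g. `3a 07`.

mode:4 = 13 → 0xd << 0 → word 0x0d
prio:1 = 0 → 0x0 << 4 → word 0x0d
cnt:1 = 0 → 0x0 << 5 → word 0x0d
opcode:2 = -1 → 0x3 << 6 → word 0xcd
word = 0xcd → little-endian bytes:
  [0]=0xcd

cd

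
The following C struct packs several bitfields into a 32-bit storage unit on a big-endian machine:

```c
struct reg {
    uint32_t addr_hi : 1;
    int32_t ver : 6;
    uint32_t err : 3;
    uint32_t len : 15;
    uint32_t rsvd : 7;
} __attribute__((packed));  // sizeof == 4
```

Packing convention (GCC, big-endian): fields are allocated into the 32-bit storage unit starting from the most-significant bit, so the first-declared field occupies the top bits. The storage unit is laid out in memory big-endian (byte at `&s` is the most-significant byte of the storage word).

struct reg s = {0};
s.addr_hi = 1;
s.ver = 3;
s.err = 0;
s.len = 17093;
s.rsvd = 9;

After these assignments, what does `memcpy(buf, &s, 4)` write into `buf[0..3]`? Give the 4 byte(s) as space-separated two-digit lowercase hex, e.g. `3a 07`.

86 21 62 89

addr_hi:1 = 1 → 0x1 << 31 → word 0x80000000
ver:6 = 3 → 0x3 << 25 → word 0x86000000
err:3 = 0 → 0x0 << 22 → word 0x86000000
len:15 = 17093 → 0x42c5 << 7 → word 0x86216280
rsvd:7 = 9 → 0x9 << 0 → word 0x86216289
word = 0x86216289 → big-endian bytes:
  [0]=0x86  [1]=0x21  [2]=0x62  [3]=0x89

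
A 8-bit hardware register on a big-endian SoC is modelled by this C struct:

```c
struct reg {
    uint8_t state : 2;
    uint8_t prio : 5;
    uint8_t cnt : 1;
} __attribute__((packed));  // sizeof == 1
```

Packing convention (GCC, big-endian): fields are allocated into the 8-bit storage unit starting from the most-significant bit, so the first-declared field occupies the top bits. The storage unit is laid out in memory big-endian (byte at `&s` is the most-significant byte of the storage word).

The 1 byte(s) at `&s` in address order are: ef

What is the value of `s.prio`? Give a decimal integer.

[0]=0xef (big-endian) → word 0xef
state [6+:2] = (word>>6) & 0x3 = 3
prio [1+:5] = (word>>1) & 0x1f = 23  ←
cnt [0+:1] = (word>>0) & 0x1 = 1

23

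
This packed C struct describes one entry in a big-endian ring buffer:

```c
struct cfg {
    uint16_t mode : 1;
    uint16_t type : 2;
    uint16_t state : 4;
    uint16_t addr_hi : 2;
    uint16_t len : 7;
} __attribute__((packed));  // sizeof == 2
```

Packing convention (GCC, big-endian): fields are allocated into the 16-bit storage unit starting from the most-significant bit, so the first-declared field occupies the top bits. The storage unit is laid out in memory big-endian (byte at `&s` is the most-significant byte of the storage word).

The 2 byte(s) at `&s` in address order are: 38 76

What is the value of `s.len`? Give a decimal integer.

118

[0]=0x38 [1]=0x76 (big-endian) → word 0x3876
mode [15+:1] = (word>>15) & 0x1 = 0
type [13+:2] = (word>>13) & 0x3 = 1
state [9+:4] = (word>>9) & 0xf = 12
addr_hi [7+:2] = (word>>7) & 0x3 = 0
len [0+:7] = (word>>0) & 0x7f = 118  ←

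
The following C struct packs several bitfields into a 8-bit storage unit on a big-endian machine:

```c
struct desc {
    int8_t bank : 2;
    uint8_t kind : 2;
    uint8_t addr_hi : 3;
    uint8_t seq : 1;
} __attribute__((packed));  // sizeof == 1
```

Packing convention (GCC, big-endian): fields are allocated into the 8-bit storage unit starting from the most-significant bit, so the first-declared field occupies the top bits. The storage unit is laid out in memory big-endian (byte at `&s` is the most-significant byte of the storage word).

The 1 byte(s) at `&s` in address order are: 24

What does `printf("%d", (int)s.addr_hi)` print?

[0]=0x24 (big-endian) → word 0x24
bank:2 @ bit 6 → (0x24>>6)&0x3 = 0x0
kind:2 @ bit 4 → (0x24>>4)&0x3 = 0x2
addr_hi:3 @ bit 1 → (0x24>>1)&0x7 = 0x2  ←
seq:1 @ bit 0 → (0x24>>0)&0x1 = 0x0

2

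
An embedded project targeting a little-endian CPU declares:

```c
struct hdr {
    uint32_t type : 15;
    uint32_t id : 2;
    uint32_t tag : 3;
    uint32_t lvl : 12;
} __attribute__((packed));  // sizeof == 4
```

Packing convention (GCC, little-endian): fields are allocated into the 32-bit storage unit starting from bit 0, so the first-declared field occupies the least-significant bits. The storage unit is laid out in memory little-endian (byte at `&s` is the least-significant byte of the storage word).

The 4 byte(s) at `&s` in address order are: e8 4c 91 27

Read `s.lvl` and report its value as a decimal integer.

633

[0]=0xe8 [1]=0x4c [2]=0x91 [3]=0x27 (little-endian) → word 0x27914ce8
type [0+:15] = (word>>0) & 0x7fff = 19688
id [15+:2] = (word>>15) & 0x3 = 2
tag [17+:3] = (word>>17) & 0x7 = 0
lvl [20+:12] = (word>>20) & 0xfff = 633  ←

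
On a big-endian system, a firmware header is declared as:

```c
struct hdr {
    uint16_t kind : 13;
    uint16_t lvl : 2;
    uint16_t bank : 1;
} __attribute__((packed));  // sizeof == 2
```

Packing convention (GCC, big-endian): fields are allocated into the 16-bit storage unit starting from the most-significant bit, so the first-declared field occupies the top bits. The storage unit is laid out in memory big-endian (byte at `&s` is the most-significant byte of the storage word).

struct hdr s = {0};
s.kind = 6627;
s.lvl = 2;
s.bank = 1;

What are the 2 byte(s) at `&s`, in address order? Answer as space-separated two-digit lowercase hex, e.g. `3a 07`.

cf 1d

[3+:13] kind=6627 & 0x1fff = 0x19e3; word=0xcf18
[1+:2] lvl=2 & 0x3 = 0x2; word=0xcf1c
[0+:1] bank=1 & 0x1 = 0x1; word=0xcf1d
word = 0xcf1d → big-endian bytes:
  [0]=0xcf  [1]=0x1d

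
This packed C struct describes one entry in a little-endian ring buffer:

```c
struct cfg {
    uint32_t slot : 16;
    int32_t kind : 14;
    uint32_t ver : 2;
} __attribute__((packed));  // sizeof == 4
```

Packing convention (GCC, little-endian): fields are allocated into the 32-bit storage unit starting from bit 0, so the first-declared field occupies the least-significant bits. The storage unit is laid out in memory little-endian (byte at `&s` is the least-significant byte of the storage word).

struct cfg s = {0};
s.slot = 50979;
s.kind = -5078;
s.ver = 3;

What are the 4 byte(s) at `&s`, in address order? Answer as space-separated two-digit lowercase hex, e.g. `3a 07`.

23 c7 2a ec

[0+:16] slot=50979 & 0xffff = 0xc723; word=0x0000c723
[16+:14] kind=-5078 & 0x3fff = 0x2c2a; word=0x2c2ac723
[30+:2] ver=3 & 0x3 = 0x3; word=0xec2ac723
word = 0xec2ac723 → little-endian bytes:
  [0]=0x23  [1]=0xc7  [2]=0x2a  [3]=0xec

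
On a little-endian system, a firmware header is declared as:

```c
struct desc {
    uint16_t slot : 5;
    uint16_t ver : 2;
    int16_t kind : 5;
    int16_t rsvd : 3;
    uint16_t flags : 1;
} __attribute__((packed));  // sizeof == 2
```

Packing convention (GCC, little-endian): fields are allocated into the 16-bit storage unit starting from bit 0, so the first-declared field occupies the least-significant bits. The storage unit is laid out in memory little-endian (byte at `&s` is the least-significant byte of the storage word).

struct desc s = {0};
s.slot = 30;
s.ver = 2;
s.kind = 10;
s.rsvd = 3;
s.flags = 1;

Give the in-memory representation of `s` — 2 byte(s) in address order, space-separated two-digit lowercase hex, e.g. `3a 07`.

slot (5b) val=30 bits=0x1e at bit 0: 0x001e
ver (2b) val=2 bits=0x2 at bit 5: 0x005e
kind (5b) val=10 bits=0xa at bit 7: 0x055e
rsvd (3b) val=3 bits=0x3 at bit 12: 0x355e
flags (1b) val=1 bits=0x1 at bit 15: 0xb55e
word = 0xb55e → little-endian bytes:
  [0]=0x5e  [1]=0xb5

5e b5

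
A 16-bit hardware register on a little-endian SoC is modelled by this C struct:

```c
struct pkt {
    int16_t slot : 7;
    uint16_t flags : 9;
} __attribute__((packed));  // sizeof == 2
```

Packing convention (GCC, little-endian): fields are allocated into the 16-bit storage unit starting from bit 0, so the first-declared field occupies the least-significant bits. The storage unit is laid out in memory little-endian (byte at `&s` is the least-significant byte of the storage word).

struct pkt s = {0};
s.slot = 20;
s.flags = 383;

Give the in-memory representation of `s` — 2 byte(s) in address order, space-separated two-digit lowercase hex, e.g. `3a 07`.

94 bf

[0+:7] slot=20 & 0x7f = 0x14; word=0x0014
[7+:9] flags=383 & 0x1ff = 0x17f; word=0xbf94
word = 0xbf94 → little-endian bytes:
  [0]=0x94  [1]=0xbf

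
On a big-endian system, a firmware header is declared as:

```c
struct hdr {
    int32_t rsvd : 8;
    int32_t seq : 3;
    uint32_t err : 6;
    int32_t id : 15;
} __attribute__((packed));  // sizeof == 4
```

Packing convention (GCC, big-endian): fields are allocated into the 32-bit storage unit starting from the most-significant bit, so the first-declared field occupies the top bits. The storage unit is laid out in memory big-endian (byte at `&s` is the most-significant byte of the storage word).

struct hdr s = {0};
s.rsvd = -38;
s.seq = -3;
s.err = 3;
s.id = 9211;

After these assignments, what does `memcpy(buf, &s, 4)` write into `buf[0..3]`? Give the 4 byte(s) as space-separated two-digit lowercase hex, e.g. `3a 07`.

da a1 a3 fb

[24+:8] rsvd=-38 & 0xff = 0xda; word=0xda000000
[21+:3] seq=-3 & 0x7 = 0x5; word=0xdaa00000
[15+:6] err=3 & 0x3f = 0x3; word=0xdaa18000
[0+:15] id=9211 & 0x7fff = 0x23fb; word=0xdaa1a3fb
word = 0xdaa1a3fb → big-endian bytes:
  [0]=0xda  [1]=0xa1  [2]=0xa3  [3]=0xfb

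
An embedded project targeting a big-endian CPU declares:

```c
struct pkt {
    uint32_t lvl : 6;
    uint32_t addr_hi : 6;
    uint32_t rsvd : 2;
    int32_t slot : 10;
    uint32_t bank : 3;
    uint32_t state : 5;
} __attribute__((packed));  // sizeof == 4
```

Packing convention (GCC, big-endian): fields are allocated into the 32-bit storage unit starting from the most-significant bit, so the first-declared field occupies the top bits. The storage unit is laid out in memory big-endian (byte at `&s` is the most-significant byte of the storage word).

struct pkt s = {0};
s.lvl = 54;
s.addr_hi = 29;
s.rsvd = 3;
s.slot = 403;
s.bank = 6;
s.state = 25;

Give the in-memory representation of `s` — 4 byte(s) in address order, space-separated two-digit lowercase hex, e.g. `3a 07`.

[26+:6] lvl=54 & 0x3f = 0x36; word=0xd8000000
[20+:6] addr_hi=29 & 0x3f = 0x1d; word=0xd9d00000
[18+:2] rsvd=3 & 0x3 = 0x3; word=0xd9dc0000
[8+:10] slot=403 & 0x3ff = 0x193; word=0xd9dd9300
[5+:3] bank=6 & 0x7 = 0x6; word=0xd9dd93c0
[0+:5] state=25 & 0x1f = 0x19; word=0xd9dd93d9
word = 0xd9dd93d9 → big-endian bytes:
  [0]=0xd9  [1]=0xdd  [2]=0x93  [3]=0xd9

d9 dd 93 d9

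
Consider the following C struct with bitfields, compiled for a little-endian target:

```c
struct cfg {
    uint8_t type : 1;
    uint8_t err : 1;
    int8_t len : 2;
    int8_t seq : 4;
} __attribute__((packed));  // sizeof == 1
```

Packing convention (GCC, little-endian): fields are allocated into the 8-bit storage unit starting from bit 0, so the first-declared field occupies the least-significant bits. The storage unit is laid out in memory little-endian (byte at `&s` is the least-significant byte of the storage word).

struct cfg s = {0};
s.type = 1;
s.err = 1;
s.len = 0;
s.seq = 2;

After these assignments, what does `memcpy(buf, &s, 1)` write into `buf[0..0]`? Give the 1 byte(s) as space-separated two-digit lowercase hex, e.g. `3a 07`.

[0+:1] type=1 & 0x1 = 0x1; word=0x01
[1+:1] err=1 & 0x1 = 0x1; word=0x03
[2+:2] len=0 & 0x3 = 0x0; word=0x03
[4+:4] seq=2 & 0xf = 0x2; word=0x23
word = 0x23 → little-endian bytes:
  [0]=0x23

23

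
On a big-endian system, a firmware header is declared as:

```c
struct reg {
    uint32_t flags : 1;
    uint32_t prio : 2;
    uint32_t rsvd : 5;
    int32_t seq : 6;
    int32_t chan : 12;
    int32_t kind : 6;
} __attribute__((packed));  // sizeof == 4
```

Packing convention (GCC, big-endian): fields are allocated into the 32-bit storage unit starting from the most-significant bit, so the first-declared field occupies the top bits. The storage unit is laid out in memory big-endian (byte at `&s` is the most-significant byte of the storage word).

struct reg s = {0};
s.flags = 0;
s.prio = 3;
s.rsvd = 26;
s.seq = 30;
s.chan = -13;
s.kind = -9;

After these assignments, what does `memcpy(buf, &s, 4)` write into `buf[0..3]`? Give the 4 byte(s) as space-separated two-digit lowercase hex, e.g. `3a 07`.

7a 7b fc f7

flags (1b) val=0 bits=0x0 at bit 31: 0x00000000
prio (2b) val=3 bits=0x3 at bit 29: 0x60000000
rsvd (5b) val=26 bits=0x1a at bit 24: 0x7a000000
seq (6b) val=30 bits=0x1e at bit 18: 0x7a780000
chan (12b) val=-13 bits=0xff3 at bit 6: 0x7a7bfcc0
kind (6b) val=-9 bits=0x37 at bit 0: 0x7a7bfcf7
word = 0x7a7bfcf7 → big-endian bytes:
  [0]=0x7a  [1]=0x7b  [2]=0xfc  [3]=0xf7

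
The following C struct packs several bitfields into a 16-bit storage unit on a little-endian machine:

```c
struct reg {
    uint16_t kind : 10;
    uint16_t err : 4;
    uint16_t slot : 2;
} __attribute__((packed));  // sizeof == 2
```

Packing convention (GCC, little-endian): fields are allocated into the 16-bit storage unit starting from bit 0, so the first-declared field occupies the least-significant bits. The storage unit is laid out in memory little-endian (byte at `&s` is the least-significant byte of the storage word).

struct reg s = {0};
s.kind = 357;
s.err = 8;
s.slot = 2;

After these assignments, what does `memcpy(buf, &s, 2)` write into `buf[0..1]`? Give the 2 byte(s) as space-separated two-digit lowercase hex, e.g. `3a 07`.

kind:10 = 357 → 0x165 << 0 → word 0x0165
err:4 = 8 → 0x8 << 10 → word 0x2165
slot:2 = 2 → 0x2 << 14 → word 0xa165
word = 0xa165 → little-endian bytes:
  [0]=0x65  [1]=0xa1

65 a1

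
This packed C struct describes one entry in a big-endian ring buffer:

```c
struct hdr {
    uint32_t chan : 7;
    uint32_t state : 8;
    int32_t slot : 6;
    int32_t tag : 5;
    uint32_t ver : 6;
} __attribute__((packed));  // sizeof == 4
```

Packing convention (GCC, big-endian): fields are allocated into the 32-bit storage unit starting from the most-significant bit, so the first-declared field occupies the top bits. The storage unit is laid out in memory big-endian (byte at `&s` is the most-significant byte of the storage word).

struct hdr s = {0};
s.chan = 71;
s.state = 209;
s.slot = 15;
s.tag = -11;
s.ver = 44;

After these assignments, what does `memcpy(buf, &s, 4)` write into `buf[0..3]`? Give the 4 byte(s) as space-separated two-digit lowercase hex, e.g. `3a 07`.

[25+:7] chan=71 & 0x7f = 0x47; word=0x8e000000
[17+:8] state=209 & 0xff = 0xd1; word=0x8fa20000
[11+:6] slot=15 & 0x3f = 0xf; word=0x8fa27800
[6+:5] tag=-11 & 0x1f = 0x15; word=0x8fa27d40
[0+:6] ver=44 & 0x3f = 0x2c; word=0x8fa27d6c
word = 0x8fa27d6c → big-endian bytes:
  [0]=0x8f  [1]=0xa2  [2]=0x7d  [3]=0x6c

8f a2 7d 6c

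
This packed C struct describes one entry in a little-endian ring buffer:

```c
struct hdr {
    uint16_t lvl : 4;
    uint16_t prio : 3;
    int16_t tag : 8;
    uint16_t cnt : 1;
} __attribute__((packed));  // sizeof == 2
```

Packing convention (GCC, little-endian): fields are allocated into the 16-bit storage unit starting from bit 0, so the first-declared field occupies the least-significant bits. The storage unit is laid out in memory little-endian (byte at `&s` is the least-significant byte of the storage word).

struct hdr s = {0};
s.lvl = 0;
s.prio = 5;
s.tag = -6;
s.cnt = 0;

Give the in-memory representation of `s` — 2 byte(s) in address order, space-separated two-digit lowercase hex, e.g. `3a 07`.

[0+:4] lvl=0 & 0xf = 0x0; word=0x0000
[4+:3] prio=5 & 0x7 = 0x5; word=0x0050
[7+:8] tag=-6 & 0xff = 0xfa; word=0x7d50
[15+:1] cnt=0 & 0x1 = 0x0; word=0x7d50
word = 0x7d50 → little-endian bytes:
  [0]=0x50  [1]=0x7d

50 7d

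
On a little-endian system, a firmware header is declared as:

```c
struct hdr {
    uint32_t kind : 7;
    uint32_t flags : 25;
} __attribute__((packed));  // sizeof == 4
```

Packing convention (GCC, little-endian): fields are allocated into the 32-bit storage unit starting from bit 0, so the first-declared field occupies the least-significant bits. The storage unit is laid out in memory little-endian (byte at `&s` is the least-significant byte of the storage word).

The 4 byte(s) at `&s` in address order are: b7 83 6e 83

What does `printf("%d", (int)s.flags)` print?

17227015

[0]=0xb7 [1]=0x83 [2]=0x6e [3]=0x83 (little-endian) → word 0x836e83b7
kind [0+:7] = (word>>0) & 0x7f = 55
flags [7+:25] = (word>>7) & 0x1ffffff = 17227015  ←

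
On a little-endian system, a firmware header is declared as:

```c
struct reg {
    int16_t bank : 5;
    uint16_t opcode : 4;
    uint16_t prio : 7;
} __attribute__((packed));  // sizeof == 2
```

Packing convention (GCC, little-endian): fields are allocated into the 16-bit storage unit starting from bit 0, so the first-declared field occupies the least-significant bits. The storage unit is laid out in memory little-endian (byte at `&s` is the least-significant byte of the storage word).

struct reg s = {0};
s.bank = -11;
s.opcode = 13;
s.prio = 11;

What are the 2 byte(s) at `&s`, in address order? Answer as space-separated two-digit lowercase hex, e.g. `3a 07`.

bank:5 = -11 → 0x15 << 0 → word 0x0015
opcode:4 = 13 → 0xd << 5 → word 0x01b5
prio:7 = 11 → 0xb << 9 → word 0x17b5
word = 0x17b5 → little-endian bytes:
  [0]=0xb5  [1]=0x17

b5 17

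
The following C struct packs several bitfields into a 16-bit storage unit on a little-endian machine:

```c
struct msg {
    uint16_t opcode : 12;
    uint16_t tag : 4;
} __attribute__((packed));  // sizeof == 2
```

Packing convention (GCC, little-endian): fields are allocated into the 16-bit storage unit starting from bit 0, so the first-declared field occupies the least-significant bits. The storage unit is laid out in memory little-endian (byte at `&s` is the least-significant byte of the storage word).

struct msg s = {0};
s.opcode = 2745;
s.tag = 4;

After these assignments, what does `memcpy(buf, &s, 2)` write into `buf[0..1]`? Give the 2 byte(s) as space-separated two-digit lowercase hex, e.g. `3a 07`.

b9 4a

[0+:12] opcode=2745 & 0xfff = 0xab9; word=0x0ab9
[12+:4] tag=4 & 0xf = 0x4; word=0x4ab9
word = 0x4ab9 → little-endian bytes:
  [0]=0xb9  [1]=0x4a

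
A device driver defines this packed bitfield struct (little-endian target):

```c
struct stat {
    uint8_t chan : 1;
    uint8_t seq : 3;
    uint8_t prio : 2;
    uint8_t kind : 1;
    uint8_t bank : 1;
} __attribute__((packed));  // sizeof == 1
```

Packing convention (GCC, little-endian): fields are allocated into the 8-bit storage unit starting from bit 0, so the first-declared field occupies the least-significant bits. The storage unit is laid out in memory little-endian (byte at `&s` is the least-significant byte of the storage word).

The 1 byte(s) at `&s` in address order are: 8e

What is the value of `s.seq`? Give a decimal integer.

7

[0]=0x8e (little-endian) → word 0x8e
chan:1 @ bit 0 → (0x8e>>0)&0x1 = 0x0
seq:3 @ bit 1 → (0x8e>>1)&0x7 = 0x7  ←
prio:2 @ bit 4 → (0x8e>>4)&0x3 = 0x0
kind:1 @ bit 6 → (0x8e>>6)&0x1 = 0x0
bank:1 @ bit 7 → (0x8e>>7)&0x1 = 0x1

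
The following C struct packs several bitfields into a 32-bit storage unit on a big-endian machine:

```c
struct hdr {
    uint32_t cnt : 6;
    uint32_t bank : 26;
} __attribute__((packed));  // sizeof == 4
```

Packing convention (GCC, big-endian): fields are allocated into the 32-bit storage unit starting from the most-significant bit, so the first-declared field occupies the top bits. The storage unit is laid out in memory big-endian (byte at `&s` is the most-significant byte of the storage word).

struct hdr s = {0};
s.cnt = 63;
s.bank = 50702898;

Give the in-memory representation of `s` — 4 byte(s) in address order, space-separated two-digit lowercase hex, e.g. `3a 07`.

cnt (6b) val=63 bits=0x3f at bit 26: 0xfc000000
bank (26b) val=50702898 bits=0x305aa32 at bit 0: 0xff05aa32
word = 0xff05aa32 → big-endian bytes:
  [0]=0xff  [1]=0x05  [2]=0xaa  [3]=0x32

ff 05 aa 32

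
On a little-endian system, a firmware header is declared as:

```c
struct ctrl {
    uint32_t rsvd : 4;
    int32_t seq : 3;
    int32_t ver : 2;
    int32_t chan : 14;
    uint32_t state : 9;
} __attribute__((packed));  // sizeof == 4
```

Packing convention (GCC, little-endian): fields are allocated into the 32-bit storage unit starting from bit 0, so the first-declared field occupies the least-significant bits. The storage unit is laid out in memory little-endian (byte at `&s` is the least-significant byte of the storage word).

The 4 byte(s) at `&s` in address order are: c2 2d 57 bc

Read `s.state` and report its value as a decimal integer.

[0]=0xc2 [1]=0x2d [2]=0x57 [3]=0xbc (little-endian) → word 0xbc572dc2
rsvd [0+:4] = (word>>0) & 0xf = 2
seq [4+:3] = (word>>4) & 0x7 = 4
ver [7+:2] = (word>>7) & 0x3 = 3
chan [9+:14] = (word>>9) & 0x3fff = 11158
state [23+:9] = (word>>23) & 0x1ff = 376  ←

376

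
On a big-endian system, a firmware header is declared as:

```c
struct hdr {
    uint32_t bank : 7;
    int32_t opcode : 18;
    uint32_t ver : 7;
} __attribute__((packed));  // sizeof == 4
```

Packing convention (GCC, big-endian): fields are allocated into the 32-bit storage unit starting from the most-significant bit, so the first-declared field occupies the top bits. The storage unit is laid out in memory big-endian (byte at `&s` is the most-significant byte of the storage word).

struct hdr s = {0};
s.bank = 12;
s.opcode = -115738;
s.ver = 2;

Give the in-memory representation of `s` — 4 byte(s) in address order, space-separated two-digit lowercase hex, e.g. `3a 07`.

19 1d f3 02

bank (7b) val=12 bits=0xc at bit 25: 0x18000000
opcode (18b) val=-115738 bits=0x23be6 at bit 7: 0x191df300
ver (7b) val=2 bits=0x2 at bit 0: 0x191df302
word = 0x191df302 → big-endian bytes:
  [0]=0x19  [1]=0x1d  [2]=0xf3  [3]=0x02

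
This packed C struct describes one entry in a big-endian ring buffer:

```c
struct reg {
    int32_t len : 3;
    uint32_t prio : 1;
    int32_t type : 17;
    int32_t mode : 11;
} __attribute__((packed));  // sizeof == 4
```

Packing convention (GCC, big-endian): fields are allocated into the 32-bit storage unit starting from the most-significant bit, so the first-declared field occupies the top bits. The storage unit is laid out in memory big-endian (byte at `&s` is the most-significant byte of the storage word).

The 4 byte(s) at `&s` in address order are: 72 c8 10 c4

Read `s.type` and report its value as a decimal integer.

22786

[0]=0x72 [1]=0xc8 [2]=0x10 [3]=0xc4 (big-endian) → word 0x72c810c4
len [29+:3] = (word>>29) & 0x7 = 3
prio [28+:1] = (word>>28) & 0x1 = 1
type [11+:17] = (word>>11) & 0x1ffff = 22786  ←
mode [0+:11] = (word>>0) & 0x7ff = 196
type signed 17b, MSB=0: value = 22786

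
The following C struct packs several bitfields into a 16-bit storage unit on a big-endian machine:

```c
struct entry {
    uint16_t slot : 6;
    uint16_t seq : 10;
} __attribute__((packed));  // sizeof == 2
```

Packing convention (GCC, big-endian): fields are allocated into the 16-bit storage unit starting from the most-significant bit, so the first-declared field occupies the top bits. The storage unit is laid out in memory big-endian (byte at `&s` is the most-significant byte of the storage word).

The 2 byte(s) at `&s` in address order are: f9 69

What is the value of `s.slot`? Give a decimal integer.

62

[0]=0xf9 [1]=0x69 (big-endian) → word 0xf969
slot [10+:6] = (word>>10) & 0x3f = 62  ←
seq [0+:10] = (word>>0) & 0x3ff = 361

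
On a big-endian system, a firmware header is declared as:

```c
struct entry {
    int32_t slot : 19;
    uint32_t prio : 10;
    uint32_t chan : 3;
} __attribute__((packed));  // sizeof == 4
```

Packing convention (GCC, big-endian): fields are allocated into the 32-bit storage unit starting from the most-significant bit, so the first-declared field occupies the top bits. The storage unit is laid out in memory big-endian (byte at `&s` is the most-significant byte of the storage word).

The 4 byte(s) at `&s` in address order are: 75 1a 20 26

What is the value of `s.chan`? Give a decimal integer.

[0]=0x75 [1]=0x1a [2]=0x20 [3]=0x26 (big-endian) → word 0x751a2026
slot:19 @ bit 13 → (0x751a2026>>13)&0x7ffff = 0x3a8d1
prio:10 @ bit 3 → (0x751a2026>>3)&0x3ff = 0x4
chan:3 @ bit 0 → (0x751a2026>>0)&0x7 = 0x6  ←

6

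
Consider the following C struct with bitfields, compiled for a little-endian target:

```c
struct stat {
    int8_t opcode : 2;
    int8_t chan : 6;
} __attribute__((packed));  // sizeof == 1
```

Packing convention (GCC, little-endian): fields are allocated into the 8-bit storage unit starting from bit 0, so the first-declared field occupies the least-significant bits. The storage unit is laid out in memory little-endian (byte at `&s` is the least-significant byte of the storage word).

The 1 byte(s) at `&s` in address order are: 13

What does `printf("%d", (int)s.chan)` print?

4

[0]=0x13 (little-endian) → word 0x13
opcode:2 @ bit 0 → (0x13>>0)&0x3 = 0x3
chan:6 @ bit 2 → (0x13>>2)&0x3f = 0x4  ←
chan signed 6b, MSB=0: value = 4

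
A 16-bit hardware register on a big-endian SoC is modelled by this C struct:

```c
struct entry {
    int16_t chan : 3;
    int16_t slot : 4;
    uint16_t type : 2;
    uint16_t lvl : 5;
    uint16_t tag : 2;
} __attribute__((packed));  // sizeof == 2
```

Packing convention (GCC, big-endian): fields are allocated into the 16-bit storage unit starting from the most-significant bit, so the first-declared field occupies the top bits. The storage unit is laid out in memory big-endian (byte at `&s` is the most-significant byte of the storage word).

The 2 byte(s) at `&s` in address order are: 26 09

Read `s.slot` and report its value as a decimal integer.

3

[0]=0x26 [1]=0x09 (big-endian) → word 0x2609
chan [13+:3] = (word>>13) & 0x7 = 1
slot [9+:4] = (word>>9) & 0xf = 3  ←
type [7+:2] = (word>>7) & 0x3 = 0
lvl [2+:5] = (word>>2) & 0x1f = 2
tag [0+:2] = (word>>0) & 0x3 = 1
slot signed 4b, MSB=0: value = 3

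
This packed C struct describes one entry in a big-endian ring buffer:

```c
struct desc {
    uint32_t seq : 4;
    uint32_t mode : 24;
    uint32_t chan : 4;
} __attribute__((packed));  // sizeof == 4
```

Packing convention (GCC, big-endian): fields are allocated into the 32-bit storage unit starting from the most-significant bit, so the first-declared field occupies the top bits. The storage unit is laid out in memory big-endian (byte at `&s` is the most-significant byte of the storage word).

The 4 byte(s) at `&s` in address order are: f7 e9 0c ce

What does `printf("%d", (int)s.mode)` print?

[0]=0xf7 [1]=0xe9 [2]=0x0c [3]=0xce (big-endian) → word 0xf7e90cce
seq [28+:4] = (word>>28) & 0xf = 15
mode [4+:24] = (word>>4) & 0xffffff = 8294604  ←
chan [0+:4] = (word>>0) & 0xf = 14

8294604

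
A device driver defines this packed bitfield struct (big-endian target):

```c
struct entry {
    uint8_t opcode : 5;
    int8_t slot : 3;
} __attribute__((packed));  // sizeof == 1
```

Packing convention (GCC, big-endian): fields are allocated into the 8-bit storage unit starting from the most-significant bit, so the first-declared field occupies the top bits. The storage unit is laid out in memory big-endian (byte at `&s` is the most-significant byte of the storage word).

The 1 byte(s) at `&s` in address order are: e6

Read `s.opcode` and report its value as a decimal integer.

28

[0]=0xe6 (big-endian) → word 0xe6
opcode [3+:5] = (word>>3) & 0x1f = 28  ←
slot [0+:3] = (word>>0) & 0x7 = 6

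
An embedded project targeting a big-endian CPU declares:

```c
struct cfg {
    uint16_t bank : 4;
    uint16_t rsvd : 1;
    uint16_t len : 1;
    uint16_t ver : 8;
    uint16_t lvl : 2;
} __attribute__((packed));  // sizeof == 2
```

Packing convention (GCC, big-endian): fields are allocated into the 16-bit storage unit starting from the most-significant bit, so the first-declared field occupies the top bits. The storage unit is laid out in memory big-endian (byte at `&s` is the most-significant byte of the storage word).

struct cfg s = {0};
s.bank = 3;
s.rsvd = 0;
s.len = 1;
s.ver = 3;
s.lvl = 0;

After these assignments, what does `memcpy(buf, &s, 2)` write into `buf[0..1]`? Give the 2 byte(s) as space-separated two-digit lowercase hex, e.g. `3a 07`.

bank:4 = 3 → 0x3 << 12 → word 0x3000
rsvd:1 = 0 → 0x0 << 11 → word 0x3000
len:1 = 1 → 0x1 << 10 → word 0x3400
ver:8 = 3 → 0x3 << 2 → word 0x340c
lvl:2 = 0 → 0x0 << 0 → word 0x340c
word = 0x340c → big-endian bytes:
  [0]=0x34  [1]=0x0c

34 0c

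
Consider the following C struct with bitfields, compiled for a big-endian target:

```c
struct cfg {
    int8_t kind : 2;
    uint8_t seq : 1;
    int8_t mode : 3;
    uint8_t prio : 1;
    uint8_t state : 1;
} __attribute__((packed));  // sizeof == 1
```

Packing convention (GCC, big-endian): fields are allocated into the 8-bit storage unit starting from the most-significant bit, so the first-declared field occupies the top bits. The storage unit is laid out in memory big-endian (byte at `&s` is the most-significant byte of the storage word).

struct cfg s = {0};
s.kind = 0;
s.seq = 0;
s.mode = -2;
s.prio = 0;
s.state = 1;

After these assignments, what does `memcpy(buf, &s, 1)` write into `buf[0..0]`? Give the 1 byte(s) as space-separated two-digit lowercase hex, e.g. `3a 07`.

kind (2b) val=0 bits=0x0 at bit 6: 0x00
seq (1b) val=0 bits=0x0 at bit 5: 0x00
mode (3b) val=-2 bits=0x6 at bit 2: 0x18
prio (1b) val=0 bits=0x0 at bit 1: 0x18
state (1b) val=1 bits=0x1 at bit 0: 0x19
word = 0x19 → big-endian bytes:
  [0]=0x19

19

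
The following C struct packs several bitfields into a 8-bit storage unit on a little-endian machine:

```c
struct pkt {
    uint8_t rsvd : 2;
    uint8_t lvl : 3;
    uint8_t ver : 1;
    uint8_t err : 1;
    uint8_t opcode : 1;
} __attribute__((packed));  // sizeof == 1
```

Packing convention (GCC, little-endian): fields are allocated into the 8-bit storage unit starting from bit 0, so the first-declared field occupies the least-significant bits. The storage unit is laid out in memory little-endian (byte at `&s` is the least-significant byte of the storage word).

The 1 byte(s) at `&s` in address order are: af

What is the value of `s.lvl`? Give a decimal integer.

3

[0]=0xaf (little-endian) → word 0xaf
rsvd [0+:2] = (word>>0) & 0x3 = 3
lvl [2+:3] = (word>>2) & 0x7 = 3  ←
ver [5+:1] = (word>>5) & 0x1 = 1
err [6+:1] = (word>>6) & 0x1 = 0
opcode [7+:1] = (word>>7) & 0x1 = 1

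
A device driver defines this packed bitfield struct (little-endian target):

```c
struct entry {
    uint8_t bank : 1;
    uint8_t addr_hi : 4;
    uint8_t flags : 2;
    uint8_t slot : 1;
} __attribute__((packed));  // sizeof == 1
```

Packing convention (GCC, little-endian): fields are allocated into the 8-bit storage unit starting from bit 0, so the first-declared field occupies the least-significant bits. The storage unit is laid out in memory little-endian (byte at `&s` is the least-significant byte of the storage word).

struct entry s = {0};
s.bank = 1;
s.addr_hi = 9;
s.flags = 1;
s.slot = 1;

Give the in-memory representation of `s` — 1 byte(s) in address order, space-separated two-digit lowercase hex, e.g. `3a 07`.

b3

bank:1 = 1 → 0x1 << 0 → word 0x01
addr_hi:4 = 9 → 0x9 << 1 → word 0x13
flags:2 = 1 → 0x1 << 5 → word 0x33
slot:1 = 1 → 0x1 << 7 → word 0xb3
word = 0xb3 → little-endian bytes:
  [0]=0xb3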